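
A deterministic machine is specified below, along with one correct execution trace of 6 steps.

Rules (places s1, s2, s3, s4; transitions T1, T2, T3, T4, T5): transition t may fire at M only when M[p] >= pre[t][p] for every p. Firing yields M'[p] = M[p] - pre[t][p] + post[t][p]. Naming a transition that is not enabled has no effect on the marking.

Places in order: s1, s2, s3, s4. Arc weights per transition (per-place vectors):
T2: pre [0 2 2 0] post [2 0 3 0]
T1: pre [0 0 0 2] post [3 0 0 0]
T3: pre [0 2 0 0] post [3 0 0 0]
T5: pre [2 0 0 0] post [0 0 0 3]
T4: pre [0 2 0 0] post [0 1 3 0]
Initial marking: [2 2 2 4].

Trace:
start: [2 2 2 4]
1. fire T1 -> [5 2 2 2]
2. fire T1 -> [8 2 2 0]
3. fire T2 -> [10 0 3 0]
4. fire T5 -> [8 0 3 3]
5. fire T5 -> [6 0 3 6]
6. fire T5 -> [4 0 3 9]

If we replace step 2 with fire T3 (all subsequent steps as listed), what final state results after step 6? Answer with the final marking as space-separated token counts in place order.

(re-executing from step 2 with the substitution; state before step 2: [5 2 2 2])
2. fire T3 -> [8 0 2 2]
3. fire T2 -> [8 0 2 2]
4. fire T5 -> [6 0 2 5]
5. fire T5 -> [4 0 2 8]
6. fire T5 -> [2 0 2 11]

2 0 2 11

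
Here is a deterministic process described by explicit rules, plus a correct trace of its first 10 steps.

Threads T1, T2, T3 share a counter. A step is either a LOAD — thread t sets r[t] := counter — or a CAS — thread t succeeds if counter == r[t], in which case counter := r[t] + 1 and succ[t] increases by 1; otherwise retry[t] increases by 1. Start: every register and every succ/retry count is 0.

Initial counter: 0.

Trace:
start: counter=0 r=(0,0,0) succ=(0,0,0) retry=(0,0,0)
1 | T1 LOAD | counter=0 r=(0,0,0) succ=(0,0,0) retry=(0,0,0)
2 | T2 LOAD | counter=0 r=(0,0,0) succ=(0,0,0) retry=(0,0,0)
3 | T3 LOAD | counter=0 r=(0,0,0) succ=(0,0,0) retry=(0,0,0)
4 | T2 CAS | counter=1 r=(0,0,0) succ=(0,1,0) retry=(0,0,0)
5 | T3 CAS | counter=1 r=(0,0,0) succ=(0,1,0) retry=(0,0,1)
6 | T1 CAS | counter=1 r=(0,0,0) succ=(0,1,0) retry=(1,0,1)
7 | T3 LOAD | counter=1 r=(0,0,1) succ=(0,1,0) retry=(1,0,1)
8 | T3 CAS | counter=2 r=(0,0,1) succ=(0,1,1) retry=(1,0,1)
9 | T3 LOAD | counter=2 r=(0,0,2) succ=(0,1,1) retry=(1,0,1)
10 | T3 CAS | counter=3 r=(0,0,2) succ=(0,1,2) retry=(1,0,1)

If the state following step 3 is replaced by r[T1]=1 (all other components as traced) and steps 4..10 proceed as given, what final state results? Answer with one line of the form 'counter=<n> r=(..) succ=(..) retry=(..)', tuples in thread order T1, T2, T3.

counter=4 r=(1,0,3) succ=(1,1,2) retry=(0,0,1)

state after step 3 := counter=0 r=(1,0,0) succ=(0,0,0) retry=(0,0,0)
4 | T2 CAS | counter=1 r=(1,0,0) succ=(0,1,0) retry=(0,0,0)
5 | T3 CAS | counter=1 r=(1,0,0) succ=(0,1,0) retry=(0,0,1)
6 | T1 CAS | counter=2 r=(1,0,0) succ=(1,1,0) retry=(0,0,1)
7 | T3 LOAD | counter=2 r=(1,0,2) succ=(1,1,0) retry=(0,0,1)
8 | T3 CAS | counter=3 r=(1,0,2) succ=(1,1,1) retry=(0,0,1)
9 | T3 LOAD | counter=3 r=(1,0,3) succ=(1,1,1) retry=(0,0,1)
10 | T3 CAS | counter=4 r=(1,0,3) succ=(1,1,2) retry=(0,0,1)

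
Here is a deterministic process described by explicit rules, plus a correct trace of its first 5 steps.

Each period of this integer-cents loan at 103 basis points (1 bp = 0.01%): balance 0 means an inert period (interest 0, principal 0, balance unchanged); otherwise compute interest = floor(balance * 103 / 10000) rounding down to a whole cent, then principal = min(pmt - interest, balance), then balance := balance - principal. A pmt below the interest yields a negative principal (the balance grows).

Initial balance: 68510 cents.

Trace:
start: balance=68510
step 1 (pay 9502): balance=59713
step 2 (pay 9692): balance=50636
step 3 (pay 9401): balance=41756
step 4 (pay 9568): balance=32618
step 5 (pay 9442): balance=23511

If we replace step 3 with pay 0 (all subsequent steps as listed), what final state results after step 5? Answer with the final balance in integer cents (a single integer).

(re-executing from step 3 with the substitution; state before step 3: balance=50636)
step 3 (pay 0): balance=51157
step 4 (pay 9568): balance=42115
step 5 (pay 9442): balance=33106

33106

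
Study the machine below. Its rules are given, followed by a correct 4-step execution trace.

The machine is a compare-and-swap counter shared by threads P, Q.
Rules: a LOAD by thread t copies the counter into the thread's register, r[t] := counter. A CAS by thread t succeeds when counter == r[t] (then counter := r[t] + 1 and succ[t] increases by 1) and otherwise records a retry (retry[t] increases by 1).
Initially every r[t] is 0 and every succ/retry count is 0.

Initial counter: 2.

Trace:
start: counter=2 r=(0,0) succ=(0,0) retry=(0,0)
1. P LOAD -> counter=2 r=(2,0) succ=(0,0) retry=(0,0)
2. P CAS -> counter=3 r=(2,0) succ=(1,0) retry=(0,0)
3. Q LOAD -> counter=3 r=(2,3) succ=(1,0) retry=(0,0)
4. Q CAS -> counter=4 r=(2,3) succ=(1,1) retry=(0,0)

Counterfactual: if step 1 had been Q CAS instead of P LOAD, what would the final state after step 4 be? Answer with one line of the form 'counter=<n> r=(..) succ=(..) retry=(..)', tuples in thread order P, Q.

(re-executing from step 1 with the substitution; state before step 1: counter=2 r=(0,0) succ=(0,0) retry=(0,0))
1. Q CAS -> counter=2 r=(0,0) succ=(0,0) retry=(0,1)
2. P CAS -> counter=2 r=(0,0) succ=(0,0) retry=(1,1)
3. Q LOAD -> counter=2 r=(0,2) succ=(0,0) retry=(1,1)
4. Q CAS -> counter=3 r=(0,2) succ=(0,1) retry=(1,1)

counter=3 r=(0,2) succ=(0,1) retry=(1,1)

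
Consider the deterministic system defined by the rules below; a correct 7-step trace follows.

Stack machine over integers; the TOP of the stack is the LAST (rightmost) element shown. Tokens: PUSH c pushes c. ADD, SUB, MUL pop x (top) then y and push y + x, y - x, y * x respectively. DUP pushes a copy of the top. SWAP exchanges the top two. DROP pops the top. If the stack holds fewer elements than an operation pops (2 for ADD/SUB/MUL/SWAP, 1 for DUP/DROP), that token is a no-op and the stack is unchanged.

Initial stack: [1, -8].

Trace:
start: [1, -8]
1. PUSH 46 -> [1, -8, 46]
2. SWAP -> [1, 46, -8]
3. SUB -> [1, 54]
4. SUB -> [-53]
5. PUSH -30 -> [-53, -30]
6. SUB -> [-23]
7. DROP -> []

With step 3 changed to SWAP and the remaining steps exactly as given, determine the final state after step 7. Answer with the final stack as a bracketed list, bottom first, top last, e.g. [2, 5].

(re-executing from step 3 with the substitution; state before step 3: [1, 46, -8])
3. SWAP -> [1, -8, 46]
4. SUB -> [1, -54]
5. PUSH -30 -> [1, -54, -30]
6. SUB -> [1, -24]
7. DROP -> [1]

[1]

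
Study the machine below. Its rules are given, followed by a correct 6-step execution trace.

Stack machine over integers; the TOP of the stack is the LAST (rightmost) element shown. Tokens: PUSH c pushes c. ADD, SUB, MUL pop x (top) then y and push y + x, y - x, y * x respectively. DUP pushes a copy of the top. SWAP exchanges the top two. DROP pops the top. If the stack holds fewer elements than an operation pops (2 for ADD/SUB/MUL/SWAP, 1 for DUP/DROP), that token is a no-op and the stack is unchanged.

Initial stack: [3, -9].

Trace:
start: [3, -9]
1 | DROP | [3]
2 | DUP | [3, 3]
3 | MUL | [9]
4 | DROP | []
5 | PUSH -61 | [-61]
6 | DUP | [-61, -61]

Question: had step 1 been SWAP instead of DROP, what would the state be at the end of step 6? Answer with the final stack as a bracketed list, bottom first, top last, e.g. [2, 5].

[-9, -61, -61]

(re-executing from step 1 with the substitution; state before step 1: [3, -9])
1 | SWAP | [-9, 3]
2 | DUP | [-9, 3, 3]
3 | MUL | [-9, 9]
4 | DROP | [-9]
5 | PUSH -61 | [-9, -61]
6 | DUP | [-9, -61, -61]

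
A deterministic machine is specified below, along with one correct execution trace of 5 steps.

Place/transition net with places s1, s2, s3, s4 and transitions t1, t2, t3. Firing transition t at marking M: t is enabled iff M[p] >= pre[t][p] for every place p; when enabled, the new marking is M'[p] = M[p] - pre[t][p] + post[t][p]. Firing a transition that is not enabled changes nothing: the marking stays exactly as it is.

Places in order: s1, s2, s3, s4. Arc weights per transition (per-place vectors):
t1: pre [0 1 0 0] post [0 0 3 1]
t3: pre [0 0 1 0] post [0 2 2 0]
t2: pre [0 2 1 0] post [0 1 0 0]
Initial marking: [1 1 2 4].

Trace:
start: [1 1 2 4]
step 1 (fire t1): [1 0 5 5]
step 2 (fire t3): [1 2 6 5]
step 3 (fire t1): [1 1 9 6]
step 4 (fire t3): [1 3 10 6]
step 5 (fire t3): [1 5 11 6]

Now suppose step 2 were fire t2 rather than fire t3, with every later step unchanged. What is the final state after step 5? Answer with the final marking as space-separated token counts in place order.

(re-executing from step 2 with the substitution; state before step 2: [1 0 5 5])
step 2 (fire t2): [1 0 5 5]
step 3 (fire t1): [1 0 5 5]
step 4 (fire t3): [1 2 6 5]
step 5 (fire t3): [1 4 7 5]

1 4 7 5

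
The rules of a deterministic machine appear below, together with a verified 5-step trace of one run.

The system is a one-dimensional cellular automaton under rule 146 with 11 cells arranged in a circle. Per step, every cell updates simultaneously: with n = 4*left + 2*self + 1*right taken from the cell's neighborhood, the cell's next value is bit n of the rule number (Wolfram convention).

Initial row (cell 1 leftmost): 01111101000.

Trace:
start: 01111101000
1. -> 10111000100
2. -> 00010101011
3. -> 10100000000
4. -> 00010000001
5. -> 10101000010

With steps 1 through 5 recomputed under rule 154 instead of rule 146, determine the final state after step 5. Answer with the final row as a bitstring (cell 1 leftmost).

(re-executing steps 1..5 under rule 154; state before step 1: 01111101000)
1. -> 11111000100
2. -> 11110101011
3. -> 11100000011
4. -> 11010000111
5. -> 10001001111

10001001111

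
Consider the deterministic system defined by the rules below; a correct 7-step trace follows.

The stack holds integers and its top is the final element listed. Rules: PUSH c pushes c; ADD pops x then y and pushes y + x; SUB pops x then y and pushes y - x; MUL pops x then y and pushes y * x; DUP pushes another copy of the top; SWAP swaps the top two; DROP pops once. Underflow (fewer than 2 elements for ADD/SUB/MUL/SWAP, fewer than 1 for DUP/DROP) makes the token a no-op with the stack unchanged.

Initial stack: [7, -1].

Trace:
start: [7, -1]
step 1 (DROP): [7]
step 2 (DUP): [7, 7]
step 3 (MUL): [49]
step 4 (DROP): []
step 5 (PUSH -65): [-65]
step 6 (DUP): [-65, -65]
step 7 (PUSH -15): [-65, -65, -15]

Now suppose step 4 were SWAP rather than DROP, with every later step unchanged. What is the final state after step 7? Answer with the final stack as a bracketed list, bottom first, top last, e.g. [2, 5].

[49, -65, -65, -15]

(re-executing from step 4 with the substitution; state before step 4: [49])
step 4 (SWAP): [49]
step 5 (PUSH -65): [49, -65]
step 6 (DUP): [49, -65, -65]
step 7 (PUSH -15): [49, -65, -65, -15]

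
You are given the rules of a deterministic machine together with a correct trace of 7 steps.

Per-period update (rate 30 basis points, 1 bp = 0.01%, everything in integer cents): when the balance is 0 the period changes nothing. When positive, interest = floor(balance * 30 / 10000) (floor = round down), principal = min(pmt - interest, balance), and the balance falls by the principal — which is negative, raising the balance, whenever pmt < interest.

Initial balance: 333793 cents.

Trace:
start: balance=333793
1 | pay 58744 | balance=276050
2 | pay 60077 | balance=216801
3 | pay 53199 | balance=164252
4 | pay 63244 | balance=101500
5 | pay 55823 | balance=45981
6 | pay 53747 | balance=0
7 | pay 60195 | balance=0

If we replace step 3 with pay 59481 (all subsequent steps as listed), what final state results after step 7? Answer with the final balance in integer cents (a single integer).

(re-executing from step 3 with the substitution; state before step 3: balance=216801)
3 | pay 59481 | balance=157970
4 | pay 63244 | balance=95199
5 | pay 55823 | balance=39661
6 | pay 53747 | balance=0
7 | pay 60195 | balance=0

0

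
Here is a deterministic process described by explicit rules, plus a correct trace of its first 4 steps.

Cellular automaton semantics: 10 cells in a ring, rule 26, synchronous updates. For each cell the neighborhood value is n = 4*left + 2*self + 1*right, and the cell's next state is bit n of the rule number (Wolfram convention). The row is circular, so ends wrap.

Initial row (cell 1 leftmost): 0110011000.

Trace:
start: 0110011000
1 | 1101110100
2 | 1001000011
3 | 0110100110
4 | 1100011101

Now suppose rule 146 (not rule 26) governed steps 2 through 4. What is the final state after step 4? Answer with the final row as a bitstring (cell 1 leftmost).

(re-executing steps 2..4 under rule 146; state before step 2: 1101110100)
2 | 0000100011
3 | 1001010100
4 | 0110000011

0110000011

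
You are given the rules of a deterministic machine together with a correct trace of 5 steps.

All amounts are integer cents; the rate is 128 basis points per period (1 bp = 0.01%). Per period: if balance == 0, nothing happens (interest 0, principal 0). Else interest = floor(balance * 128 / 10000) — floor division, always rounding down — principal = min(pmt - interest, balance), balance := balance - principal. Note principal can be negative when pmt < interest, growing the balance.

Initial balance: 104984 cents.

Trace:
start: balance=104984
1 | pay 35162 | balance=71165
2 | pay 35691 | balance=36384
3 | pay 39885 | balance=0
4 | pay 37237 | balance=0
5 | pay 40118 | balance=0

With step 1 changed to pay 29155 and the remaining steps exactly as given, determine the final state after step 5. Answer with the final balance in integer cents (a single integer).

0

(re-executing from step 1 with the substitution; state before step 1: balance=104984)
1 | pay 29155 | balance=77172
2 | pay 35691 | balance=42468
3 | pay 39885 | balance=3126
4 | pay 37237 | balance=0
5 | pay 40118 | balance=0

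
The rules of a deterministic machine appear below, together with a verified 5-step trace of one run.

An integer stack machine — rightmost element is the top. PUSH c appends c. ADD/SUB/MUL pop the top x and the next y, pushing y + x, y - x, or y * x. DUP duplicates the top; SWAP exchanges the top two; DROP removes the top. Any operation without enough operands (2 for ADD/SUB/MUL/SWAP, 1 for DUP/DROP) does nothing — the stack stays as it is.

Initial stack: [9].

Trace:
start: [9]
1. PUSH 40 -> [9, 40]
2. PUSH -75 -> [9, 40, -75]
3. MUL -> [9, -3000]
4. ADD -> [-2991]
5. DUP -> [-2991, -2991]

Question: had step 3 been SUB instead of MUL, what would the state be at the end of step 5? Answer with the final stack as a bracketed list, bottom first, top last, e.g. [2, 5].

[124, 124]

(re-executing from step 3 with the substitution; state before step 3: [9, 40, -75])
3. SUB -> [9, 115]
4. ADD -> [124]
5. DUP -> [124, 124]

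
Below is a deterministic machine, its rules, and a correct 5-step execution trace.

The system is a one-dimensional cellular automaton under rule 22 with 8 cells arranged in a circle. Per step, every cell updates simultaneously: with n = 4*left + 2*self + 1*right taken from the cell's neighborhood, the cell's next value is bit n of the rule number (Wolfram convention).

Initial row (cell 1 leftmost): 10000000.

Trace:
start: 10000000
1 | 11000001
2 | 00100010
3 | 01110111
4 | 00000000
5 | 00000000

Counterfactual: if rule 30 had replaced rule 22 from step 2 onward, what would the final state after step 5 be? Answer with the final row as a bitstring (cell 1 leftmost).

11001111

(re-executing steps 2..5 under rule 30; state before step 2: 11000001)
2 | 00100011
3 | 11110110
4 | 10000100
5 | 11001111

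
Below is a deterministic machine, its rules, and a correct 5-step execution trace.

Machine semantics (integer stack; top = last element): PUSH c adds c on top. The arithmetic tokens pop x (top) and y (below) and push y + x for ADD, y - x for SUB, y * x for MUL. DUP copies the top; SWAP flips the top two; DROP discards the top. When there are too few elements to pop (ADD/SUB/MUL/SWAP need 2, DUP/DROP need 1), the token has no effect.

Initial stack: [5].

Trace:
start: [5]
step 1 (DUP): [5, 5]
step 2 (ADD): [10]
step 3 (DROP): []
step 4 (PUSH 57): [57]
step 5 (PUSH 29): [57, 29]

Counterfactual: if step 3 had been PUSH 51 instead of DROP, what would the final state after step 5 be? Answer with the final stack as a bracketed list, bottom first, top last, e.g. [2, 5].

(re-executing from step 3 with the substitution; state before step 3: [10])
step 3 (PUSH 51): [10, 51]
step 4 (PUSH 57): [10, 51, 57]
step 5 (PUSH 29): [10, 51, 57, 29]

[10, 51, 57, 29]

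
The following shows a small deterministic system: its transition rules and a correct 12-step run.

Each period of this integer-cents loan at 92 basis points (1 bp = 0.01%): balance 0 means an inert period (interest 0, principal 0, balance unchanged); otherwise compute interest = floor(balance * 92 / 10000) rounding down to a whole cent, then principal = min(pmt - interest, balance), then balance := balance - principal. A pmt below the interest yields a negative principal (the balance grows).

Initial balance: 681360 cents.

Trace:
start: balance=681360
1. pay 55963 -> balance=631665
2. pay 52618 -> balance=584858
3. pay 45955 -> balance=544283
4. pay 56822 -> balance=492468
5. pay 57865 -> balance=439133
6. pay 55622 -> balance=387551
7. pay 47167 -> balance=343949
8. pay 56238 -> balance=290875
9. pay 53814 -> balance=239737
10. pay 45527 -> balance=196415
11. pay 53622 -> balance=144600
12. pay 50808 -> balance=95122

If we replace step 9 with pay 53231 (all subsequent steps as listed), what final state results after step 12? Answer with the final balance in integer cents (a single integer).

95720

(re-executing from step 9 with the substitution; state before step 9: balance=290875)
9. pay 53231 -> balance=240320
10. pay 45527 -> balance=197003
11. pay 53622 -> balance=145193
12. pay 50808 -> balance=95720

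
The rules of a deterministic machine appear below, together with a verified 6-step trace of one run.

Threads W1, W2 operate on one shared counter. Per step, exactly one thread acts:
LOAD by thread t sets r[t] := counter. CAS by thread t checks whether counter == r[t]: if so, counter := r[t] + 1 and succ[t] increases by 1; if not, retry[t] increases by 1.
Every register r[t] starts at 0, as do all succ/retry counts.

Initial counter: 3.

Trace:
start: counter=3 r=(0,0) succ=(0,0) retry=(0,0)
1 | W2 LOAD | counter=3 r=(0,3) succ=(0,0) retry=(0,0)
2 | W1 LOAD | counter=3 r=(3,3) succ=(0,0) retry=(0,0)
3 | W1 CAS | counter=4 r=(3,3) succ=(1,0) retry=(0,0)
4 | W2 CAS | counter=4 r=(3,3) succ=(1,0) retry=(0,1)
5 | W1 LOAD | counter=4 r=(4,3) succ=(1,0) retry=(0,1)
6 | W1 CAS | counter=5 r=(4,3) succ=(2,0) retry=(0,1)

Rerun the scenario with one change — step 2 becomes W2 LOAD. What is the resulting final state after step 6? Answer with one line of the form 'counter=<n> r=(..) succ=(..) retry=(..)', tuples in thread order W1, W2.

(re-executing from step 2 with the substitution; state before step 2: counter=3 r=(0,3) succ=(0,0) retry=(0,0))
2 | W2 LOAD | counter=3 r=(0,3) succ=(0,0) retry=(0,0)
3 | W1 CAS | counter=3 r=(0,3) succ=(0,0) retry=(1,0)
4 | W2 CAS | counter=4 r=(0,3) succ=(0,1) retry=(1,0)
5 | W1 LOAD | counter=4 r=(4,3) succ=(0,1) retry=(1,0)
6 | W1 CAS | counter=5 r=(4,3) succ=(1,1) retry=(1,0)

counter=5 r=(4,3) succ=(1,1) retry=(1,0)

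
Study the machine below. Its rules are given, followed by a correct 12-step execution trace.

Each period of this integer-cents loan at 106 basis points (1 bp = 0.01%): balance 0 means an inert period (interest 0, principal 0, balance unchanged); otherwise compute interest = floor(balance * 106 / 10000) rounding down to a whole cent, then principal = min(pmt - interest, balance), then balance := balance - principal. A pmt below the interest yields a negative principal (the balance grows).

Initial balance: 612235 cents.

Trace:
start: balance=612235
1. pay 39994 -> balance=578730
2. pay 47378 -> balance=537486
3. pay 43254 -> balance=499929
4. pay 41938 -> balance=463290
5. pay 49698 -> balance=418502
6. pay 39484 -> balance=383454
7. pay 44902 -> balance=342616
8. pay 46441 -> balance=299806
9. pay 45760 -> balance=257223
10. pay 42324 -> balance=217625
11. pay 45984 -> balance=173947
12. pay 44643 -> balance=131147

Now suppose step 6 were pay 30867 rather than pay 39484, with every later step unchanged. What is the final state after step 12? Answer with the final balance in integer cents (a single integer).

(re-executing from step 6 with the substitution; state before step 6: balance=418502)
6. pay 30867 -> balance=392071
7. pay 44902 -> balance=351324
8. pay 46441 -> balance=308607
9. pay 45760 -> balance=266118
10. pay 42324 -> balance=226614
11. pay 45984 -> balance=183032
12. pay 44643 -> balance=140329

140329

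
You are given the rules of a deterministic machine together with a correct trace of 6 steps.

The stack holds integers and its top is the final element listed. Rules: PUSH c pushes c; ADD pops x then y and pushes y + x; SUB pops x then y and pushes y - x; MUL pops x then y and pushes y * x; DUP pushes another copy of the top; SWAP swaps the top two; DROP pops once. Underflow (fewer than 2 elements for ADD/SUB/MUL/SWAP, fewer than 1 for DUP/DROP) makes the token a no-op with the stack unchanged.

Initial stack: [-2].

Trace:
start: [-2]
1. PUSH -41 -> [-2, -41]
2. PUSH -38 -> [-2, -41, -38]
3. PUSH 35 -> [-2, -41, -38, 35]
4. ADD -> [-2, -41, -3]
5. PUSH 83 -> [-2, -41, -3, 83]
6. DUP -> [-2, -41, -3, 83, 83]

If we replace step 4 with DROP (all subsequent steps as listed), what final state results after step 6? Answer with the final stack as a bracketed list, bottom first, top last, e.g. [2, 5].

(re-executing from step 4 with the substitution; state before step 4: [-2, -41, -38, 35])
4. DROP -> [-2, -41, -38]
5. PUSH 83 -> [-2, -41, -38, 83]
6. DUP -> [-2, -41, -38, 83, 83]

[-2, -41, -38, 83, 83]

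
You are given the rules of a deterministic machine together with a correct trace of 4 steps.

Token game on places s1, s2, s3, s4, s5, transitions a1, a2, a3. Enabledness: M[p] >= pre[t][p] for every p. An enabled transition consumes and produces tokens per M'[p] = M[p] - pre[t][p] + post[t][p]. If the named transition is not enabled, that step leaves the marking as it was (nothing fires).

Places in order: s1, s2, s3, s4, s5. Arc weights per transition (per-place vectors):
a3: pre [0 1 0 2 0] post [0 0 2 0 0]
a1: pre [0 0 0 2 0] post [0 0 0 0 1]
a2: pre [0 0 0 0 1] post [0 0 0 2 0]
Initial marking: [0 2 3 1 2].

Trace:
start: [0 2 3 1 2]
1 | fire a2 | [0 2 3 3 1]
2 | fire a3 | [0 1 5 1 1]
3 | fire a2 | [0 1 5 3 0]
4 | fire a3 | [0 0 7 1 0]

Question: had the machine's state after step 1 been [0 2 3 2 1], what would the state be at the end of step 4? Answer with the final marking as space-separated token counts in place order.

0 0 7 0 0

state after step 1 := [0 2 3 2 1]
2 | fire a3 | [0 1 5 0 1]
3 | fire a2 | [0 1 5 2 0]
4 | fire a3 | [0 0 7 0 0]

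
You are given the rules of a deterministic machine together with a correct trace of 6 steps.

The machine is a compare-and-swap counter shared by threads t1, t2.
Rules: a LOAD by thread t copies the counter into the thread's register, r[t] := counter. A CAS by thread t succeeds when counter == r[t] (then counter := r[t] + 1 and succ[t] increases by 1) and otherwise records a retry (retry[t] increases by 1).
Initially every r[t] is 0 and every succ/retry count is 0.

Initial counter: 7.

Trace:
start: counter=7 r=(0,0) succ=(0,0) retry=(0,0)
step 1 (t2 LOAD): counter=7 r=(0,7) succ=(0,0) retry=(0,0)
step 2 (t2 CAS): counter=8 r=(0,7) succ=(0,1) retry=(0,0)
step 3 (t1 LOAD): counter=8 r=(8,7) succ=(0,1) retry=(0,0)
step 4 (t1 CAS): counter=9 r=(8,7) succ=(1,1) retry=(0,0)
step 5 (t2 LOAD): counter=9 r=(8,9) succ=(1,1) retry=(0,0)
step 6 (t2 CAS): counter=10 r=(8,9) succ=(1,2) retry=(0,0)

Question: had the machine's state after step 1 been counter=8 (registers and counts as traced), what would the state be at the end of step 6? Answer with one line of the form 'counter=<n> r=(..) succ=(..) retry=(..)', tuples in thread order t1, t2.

state after step 1 := counter=8 r=(0,7) succ=(0,0) retry=(0,0)
step 2 (t2 CAS): counter=8 r=(0,7) succ=(0,0) retry=(0,1)
step 3 (t1 LOAD): counter=8 r=(8,7) succ=(0,0) retry=(0,1)
step 4 (t1 CAS): counter=9 r=(8,7) succ=(1,0) retry=(0,1)
step 5 (t2 LOAD): counter=9 r=(8,9) succ=(1,0) retry=(0,1)
step 6 (t2 CAS): counter=10 r=(8,9) succ=(1,1) retry=(0,1)

counter=10 r=(8,9) succ=(1,1) retry=(0,1)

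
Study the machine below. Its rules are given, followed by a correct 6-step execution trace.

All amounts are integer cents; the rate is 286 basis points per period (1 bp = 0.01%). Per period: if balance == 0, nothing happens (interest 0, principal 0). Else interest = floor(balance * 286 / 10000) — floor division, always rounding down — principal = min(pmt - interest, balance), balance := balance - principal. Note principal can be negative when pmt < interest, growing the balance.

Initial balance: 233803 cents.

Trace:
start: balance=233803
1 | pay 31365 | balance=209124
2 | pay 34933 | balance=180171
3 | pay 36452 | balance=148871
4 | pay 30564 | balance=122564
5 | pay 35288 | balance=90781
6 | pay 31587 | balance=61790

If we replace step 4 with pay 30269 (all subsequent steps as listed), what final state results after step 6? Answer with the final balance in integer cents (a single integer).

62102

(re-executing from step 4 with the substitution; state before step 4: balance=148871)
4 | pay 30269 | balance=122859
5 | pay 35288 | balance=91084
6 | pay 31587 | balance=62102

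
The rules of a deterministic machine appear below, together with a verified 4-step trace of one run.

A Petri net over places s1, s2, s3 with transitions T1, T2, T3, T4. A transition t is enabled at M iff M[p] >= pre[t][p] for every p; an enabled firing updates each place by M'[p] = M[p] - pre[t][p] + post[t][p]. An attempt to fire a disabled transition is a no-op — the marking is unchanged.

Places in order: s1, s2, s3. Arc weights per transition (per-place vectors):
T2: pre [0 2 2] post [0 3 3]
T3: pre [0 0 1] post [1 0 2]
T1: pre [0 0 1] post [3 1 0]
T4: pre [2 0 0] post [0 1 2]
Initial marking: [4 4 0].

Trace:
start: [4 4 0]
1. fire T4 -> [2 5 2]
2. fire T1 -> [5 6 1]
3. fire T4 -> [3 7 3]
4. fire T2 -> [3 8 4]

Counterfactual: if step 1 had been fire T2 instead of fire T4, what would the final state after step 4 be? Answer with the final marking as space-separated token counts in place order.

(re-executing from step 1 with the substitution; state before step 1: [4 4 0])
1. fire T2 -> [4 4 0]
2. fire T1 -> [4 4 0]
3. fire T4 -> [2 5 2]
4. fire T2 -> [2 6 3]

2 6 3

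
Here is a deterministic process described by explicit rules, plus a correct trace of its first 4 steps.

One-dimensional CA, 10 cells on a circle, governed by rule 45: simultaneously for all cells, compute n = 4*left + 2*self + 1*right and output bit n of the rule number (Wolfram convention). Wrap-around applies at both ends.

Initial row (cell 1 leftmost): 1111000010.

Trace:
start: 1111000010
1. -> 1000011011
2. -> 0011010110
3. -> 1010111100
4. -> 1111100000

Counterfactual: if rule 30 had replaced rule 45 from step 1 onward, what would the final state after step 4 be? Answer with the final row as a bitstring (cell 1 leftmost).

(re-executing steps 1..4 under rule 30; state before step 1: 1111000010)
1. -> 1000100110
2. -> 1101111100
3. -> 1001000011
4. -> 0111100110

0111100110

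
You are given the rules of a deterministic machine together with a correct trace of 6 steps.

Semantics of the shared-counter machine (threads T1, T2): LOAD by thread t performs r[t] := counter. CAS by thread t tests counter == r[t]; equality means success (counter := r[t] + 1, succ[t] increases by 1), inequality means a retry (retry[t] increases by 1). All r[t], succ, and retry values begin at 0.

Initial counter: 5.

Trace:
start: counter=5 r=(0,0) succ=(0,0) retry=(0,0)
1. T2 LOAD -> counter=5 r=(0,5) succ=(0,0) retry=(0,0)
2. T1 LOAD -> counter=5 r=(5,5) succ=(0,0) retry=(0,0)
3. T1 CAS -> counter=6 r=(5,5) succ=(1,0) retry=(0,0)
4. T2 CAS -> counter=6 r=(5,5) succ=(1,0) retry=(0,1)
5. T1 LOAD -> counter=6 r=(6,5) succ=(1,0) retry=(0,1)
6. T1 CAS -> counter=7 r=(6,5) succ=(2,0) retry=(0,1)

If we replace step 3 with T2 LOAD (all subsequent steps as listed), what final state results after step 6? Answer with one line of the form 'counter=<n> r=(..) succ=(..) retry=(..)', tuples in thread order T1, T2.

counter=7 r=(6,5) succ=(1,1) retry=(0,0)

(re-executing from step 3 with the substitution; state before step 3: counter=5 r=(5,5) succ=(0,0) retry=(0,0))
3. T2 LOAD -> counter=5 r=(5,5) succ=(0,0) retry=(0,0)
4. T2 CAS -> counter=6 r=(5,5) succ=(0,1) retry=(0,0)
5. T1 LOAD -> counter=6 r=(6,5) succ=(0,1) retry=(0,0)
6. T1 CAS -> counter=7 r=(6,5) succ=(1,1) retry=(0,0)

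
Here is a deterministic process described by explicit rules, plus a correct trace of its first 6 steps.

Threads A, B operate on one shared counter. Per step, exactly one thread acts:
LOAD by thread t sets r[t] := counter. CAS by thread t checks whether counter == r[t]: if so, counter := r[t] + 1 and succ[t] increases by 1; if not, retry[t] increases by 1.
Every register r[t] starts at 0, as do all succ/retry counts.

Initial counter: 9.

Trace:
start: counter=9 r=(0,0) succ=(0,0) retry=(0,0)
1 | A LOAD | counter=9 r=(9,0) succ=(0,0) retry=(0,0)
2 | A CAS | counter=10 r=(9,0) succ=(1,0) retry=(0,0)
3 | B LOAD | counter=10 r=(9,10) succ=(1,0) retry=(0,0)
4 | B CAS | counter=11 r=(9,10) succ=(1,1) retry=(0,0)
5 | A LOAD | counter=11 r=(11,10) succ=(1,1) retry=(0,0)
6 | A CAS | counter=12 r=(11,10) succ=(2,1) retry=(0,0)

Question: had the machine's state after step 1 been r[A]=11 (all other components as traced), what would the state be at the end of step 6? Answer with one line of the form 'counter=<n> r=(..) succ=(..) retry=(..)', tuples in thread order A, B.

state after step 1 := counter=9 r=(11,0) succ=(0,0) retry=(0,0)
2 | A CAS | counter=9 r=(11,0) succ=(0,0) retry=(1,0)
3 | B LOAD | counter=9 r=(11,9) succ=(0,0) retry=(1,0)
4 | B CAS | counter=10 r=(11,9) succ=(0,1) retry=(1,0)
5 | A LOAD | counter=10 r=(10,9) succ=(0,1) retry=(1,0)
6 | A CAS | counter=11 r=(10,9) succ=(1,1) retry=(1,0)

counter=11 r=(10,9) succ=(1,1) retry=(1,0)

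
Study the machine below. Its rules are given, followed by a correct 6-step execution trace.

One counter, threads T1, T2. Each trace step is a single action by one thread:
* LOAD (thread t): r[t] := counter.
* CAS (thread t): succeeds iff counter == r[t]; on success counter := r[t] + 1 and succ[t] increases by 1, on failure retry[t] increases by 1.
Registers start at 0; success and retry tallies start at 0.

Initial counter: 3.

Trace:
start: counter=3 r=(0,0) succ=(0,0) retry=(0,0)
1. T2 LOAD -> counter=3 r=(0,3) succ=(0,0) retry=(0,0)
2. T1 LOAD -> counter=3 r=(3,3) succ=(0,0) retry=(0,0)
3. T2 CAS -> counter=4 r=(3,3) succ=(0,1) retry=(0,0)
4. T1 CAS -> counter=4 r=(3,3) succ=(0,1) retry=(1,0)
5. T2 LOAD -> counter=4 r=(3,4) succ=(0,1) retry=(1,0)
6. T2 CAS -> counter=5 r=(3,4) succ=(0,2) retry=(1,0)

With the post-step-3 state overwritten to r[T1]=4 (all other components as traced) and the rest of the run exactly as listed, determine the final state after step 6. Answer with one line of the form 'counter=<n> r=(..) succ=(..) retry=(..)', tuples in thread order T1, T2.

counter=6 r=(4,5) succ=(1,2) retry=(0,0)

state after step 3 := counter=4 r=(4,3) succ=(0,1) retry=(0,0)
4. T1 CAS -> counter=5 r=(4,3) succ=(1,1) retry=(0,0)
5. T2 LOAD -> counter=5 r=(4,5) succ=(1,1) retry=(0,0)
6. T2 CAS -> counter=6 r=(4,5) succ=(1,2) retry=(0,0)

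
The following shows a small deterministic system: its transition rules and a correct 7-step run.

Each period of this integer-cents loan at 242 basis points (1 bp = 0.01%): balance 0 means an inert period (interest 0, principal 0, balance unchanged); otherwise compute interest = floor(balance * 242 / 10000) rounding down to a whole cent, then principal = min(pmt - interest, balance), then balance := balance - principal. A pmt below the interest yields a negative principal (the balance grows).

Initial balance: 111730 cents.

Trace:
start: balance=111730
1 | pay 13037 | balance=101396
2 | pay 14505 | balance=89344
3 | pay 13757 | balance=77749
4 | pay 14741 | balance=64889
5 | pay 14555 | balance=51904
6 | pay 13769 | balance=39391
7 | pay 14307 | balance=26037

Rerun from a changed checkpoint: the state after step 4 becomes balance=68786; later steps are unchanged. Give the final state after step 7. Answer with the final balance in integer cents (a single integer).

state after step 4 := balance=68786
5 | pay 14555 | balance=55895
6 | pay 13769 | balance=43478
7 | pay 14307 | balance=30223

30223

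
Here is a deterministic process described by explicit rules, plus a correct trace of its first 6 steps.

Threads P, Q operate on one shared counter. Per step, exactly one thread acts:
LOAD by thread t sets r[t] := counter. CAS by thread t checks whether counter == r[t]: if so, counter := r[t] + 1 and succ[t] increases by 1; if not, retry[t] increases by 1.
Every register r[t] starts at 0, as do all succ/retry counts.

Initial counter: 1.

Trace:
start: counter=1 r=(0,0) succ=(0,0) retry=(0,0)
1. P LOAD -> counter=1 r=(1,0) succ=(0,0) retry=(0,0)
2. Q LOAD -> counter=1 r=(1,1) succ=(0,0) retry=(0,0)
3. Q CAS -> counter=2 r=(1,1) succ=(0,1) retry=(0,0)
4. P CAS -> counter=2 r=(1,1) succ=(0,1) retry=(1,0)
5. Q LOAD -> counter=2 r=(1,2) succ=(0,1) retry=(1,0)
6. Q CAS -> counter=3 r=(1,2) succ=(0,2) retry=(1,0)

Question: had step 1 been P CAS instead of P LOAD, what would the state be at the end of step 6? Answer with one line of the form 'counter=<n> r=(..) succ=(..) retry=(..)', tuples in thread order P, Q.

counter=3 r=(0,2) succ=(0,2) retry=(2,0)

(re-executing from step 1 with the substitution; state before step 1: counter=1 r=(0,0) succ=(0,0) retry=(0,0))
1. P CAS -> counter=1 r=(0,0) succ=(0,0) retry=(1,0)
2. Q LOAD -> counter=1 r=(0,1) succ=(0,0) retry=(1,0)
3. Q CAS -> counter=2 r=(0,1) succ=(0,1) retry=(1,0)
4. P CAS -> counter=2 r=(0,1) succ=(0,1) retry=(2,0)
5. Q LOAD -> counter=2 r=(0,2) succ=(0,1) retry=(2,0)
6. Q CAS -> counter=3 r=(0,2) succ=(0,2) retry=(2,0)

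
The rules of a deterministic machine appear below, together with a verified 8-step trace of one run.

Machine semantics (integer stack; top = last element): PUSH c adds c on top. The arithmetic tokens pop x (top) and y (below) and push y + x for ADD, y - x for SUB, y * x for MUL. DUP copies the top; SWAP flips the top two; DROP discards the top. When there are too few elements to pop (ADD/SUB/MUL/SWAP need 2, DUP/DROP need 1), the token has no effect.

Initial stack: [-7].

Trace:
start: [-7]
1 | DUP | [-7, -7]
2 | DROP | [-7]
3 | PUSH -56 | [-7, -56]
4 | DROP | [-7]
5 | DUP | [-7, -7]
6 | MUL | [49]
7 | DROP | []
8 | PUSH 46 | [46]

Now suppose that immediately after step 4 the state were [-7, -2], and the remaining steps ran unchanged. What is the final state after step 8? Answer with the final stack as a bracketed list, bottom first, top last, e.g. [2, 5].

state after step 4 := [-7, -2]
5 | DUP | [-7, -2, -2]
6 | MUL | [-7, 4]
7 | DROP | [-7]
8 | PUSH 46 | [-7, 46]

[-7, 46]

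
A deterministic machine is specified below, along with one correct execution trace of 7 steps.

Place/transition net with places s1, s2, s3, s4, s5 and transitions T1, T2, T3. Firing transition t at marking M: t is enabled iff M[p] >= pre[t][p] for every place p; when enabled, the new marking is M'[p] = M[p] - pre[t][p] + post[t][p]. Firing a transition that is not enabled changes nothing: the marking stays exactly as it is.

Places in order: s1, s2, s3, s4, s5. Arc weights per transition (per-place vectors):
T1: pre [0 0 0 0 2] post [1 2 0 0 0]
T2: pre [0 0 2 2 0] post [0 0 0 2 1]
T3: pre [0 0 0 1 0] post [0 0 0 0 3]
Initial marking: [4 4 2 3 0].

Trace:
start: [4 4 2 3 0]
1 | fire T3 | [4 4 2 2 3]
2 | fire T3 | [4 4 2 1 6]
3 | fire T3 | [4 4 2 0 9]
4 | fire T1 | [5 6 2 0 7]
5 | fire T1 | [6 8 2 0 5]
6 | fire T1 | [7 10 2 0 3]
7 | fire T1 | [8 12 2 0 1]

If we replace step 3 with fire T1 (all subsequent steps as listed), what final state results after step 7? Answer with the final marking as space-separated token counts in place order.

(re-executing from step 3 with the substitution; state before step 3: [4 4 2 1 6])
3 | fire T1 | [5 6 2 1 4]
4 | fire T1 | [6 8 2 1 2]
5 | fire T1 | [7 10 2 1 0]
6 | fire T1 | [7 10 2 1 0]
7 | fire T1 | [7 10 2 1 0]

7 10 2 1 0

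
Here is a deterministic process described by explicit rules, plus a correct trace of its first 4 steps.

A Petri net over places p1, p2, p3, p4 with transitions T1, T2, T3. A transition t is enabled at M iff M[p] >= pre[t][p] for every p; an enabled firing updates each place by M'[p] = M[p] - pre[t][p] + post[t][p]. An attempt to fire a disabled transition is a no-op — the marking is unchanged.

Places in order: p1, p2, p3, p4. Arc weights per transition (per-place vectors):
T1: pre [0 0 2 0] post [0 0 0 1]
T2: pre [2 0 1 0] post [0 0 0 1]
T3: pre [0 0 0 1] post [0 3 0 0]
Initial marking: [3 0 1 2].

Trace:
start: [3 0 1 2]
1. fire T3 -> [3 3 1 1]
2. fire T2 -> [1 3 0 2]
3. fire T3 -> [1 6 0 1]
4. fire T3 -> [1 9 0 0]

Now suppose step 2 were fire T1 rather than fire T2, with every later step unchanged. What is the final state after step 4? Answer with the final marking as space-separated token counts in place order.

3 6 1 0

(re-executing from step 2 with the substitution; state before step 2: [3 3 1 1])
2. fire T1 -> [3 3 1 1]
3. fire T3 -> [3 6 1 0]
4. fire T3 -> [3 6 1 0]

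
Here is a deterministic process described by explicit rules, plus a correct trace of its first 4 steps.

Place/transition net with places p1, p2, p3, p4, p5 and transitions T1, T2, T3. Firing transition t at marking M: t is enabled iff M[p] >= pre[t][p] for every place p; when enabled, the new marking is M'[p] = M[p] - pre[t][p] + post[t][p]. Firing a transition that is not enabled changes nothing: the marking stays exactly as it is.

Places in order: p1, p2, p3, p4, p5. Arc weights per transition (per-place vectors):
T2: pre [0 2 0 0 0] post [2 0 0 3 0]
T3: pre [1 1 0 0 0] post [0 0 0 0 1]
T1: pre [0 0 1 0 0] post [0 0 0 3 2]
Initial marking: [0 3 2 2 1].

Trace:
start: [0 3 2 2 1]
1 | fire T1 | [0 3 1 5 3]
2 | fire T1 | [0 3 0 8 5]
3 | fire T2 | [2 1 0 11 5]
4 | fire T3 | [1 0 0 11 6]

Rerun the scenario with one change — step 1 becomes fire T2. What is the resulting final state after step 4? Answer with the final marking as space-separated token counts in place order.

(re-executing from step 1 with the substitution; state before step 1: [0 3 2 2 1])
1 | fire T2 | [2 1 2 5 1]
2 | fire T1 | [2 1 1 8 3]
3 | fire T2 | [2 1 1 8 3]
4 | fire T3 | [1 0 1 8 4]

1 0 1 8 4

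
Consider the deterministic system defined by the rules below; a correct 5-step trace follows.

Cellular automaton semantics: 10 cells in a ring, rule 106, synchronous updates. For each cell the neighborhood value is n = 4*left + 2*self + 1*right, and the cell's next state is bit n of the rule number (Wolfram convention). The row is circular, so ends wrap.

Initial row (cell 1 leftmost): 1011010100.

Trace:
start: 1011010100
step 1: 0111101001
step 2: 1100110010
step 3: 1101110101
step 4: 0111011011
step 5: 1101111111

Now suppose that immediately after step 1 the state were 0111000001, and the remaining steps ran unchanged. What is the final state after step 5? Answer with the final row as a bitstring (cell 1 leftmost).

state after step 1 := 0111000001
step 2: 1101000010
step 3: 1110000101
step 4: 0010001011
step 5: 0100010111

0100010111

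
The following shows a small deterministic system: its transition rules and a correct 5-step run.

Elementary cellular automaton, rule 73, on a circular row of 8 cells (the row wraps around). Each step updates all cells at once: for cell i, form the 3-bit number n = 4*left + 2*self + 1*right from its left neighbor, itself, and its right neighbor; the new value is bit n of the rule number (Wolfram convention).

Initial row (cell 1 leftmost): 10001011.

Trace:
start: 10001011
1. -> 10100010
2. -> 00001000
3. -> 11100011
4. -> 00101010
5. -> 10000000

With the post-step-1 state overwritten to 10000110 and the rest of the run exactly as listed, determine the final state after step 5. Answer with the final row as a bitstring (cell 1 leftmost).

state after step 1 := 10000110
2. -> 00110110
3. -> 10110110
4. -> 00110110
5. -> 10110110

10110110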